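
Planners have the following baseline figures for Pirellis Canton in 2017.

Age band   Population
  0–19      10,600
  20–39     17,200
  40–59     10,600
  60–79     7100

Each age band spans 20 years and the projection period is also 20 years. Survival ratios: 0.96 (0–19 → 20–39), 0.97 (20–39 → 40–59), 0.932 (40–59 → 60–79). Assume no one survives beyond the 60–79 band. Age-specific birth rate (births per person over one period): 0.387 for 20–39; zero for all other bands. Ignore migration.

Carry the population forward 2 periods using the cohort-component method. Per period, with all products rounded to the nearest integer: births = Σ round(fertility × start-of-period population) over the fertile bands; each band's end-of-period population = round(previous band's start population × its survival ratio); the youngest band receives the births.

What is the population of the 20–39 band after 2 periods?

6390

Period 1:
Births: 17200 × 0.387 = 6656
20–39: 10600 × 0.96 = 10176
40–59: 17200 × 0.97 = 16684
60–79: 10600 × 0.932 = 9879
End of period: [6656, 10176, 16684, 9879]
Period 2:
Births: 10176 × 0.387 = 3938
20–39: 6656 × 0.96 = 6390
40–59: 10176 × 0.97 = 9871
60–79: 16684 × 0.932 = 15549
End of period: [3938, 6390, 9871, 15549]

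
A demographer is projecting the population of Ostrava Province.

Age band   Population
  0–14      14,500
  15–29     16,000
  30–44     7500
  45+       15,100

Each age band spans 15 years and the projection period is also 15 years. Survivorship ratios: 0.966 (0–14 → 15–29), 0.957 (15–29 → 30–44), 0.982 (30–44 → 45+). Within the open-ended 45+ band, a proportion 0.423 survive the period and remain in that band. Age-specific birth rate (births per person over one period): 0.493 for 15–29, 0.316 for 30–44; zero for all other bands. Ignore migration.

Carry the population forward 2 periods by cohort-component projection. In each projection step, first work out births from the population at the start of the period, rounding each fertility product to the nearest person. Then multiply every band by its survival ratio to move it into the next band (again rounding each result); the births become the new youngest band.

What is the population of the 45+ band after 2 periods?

Numbering the groups 1..4 from youngest to oldest:
Period 1.
Births: 16000 × 0.493 = 7888 ; 7500 × 0.316 = 2370 — total 10258
Group 2: 14500 × 0.966 = 14007
Group 3: 16000 × 0.957 = 15312
Group 4: 7500 × 0.982 + 15100 × 0.423 = 7365 + 6387 = 13752
Population now: 0–14=10258, 15–29=14007, 30–44=15312, 45+=13752
Period 2.
Births: 14007 × 0.493 = 6905 ; 15312 × 0.316 = 4839 — total 11744
Group 2: 10258 × 0.966 = 9909
Group 3: 14007 × 0.957 = 13405
Group 4: 15312 × 0.982 + 13752 × 0.423 = 15036 + 5817 = 20853
Population now: 0–14=11744, 15–29=9909, 30–44=13405, 45+=20853

20853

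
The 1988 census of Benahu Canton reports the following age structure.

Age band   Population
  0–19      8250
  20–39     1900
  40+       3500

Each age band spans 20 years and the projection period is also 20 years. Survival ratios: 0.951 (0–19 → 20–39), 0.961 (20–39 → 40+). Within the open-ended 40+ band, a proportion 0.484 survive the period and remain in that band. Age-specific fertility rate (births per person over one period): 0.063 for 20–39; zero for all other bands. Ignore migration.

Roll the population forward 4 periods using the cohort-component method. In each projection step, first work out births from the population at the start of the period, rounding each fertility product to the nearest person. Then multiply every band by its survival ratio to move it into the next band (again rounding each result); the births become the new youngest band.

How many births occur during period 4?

After projecting period 1:
Births: 1900 × 0.063 = 120
20–39: 8250 × 0.951 = 7846
40+: 1900 × 0.961 + 3500 × 0.484 = 1826 + 1694 = 3520
→ [120, 7846, 3520]
After projecting period 2:
Births: 7846 × 0.063 = 494
20–39: 120 × 0.951 = 114
40+: 7846 × 0.961 + 3520 × 0.484 = 7540 + 1704 = 9244
→ [494, 114, 9244]
After projecting period 3:
Births: 114 × 0.063 = 7
20–39: 494 × 0.951 = 470
40+: 114 × 0.961 + 9244 × 0.484 = 110 + 4474 = 4584
→ [7, 470, 4584]
After projecting period 4:
Births: 470 × 0.063 = 30
20–39: 7 × 0.951 = 7
40+: 470 × 0.961 + 4584 × 0.484 = 452 + 2219 = 2671
→ [30, 7, 2671]

30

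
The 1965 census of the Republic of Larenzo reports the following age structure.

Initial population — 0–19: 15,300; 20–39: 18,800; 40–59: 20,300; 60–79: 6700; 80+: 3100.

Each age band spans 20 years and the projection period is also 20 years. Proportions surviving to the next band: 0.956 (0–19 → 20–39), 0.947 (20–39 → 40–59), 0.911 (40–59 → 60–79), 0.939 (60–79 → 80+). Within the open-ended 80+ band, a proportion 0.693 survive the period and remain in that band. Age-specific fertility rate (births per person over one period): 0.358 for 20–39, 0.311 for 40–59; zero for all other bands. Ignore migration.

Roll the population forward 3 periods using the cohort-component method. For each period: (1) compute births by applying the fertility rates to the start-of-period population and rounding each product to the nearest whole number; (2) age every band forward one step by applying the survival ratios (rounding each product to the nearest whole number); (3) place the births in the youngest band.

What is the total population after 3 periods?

74815

Call the groups 1 to 5, youngest first.
Period 1:
Births: 18800 × 0.358 = 6730  |  20300 × 0.311 = 6313 — total 13043
Group 2: 15300 × 0.956 = 14627
Group 3: 18800 × 0.947 = 17804
Group 4: 20300 × 0.911 = 18493
Group 5: 6700 × 0.939 + 3100 × 0.693 = 6291 + 2148 = 8439
Giving 13043 / 14627 / 17804 / 18493 / 8439.
Period 2:
Births: 14627 × 0.358 = 5236  |  17804 × 0.311 = 5537 — total 10773
Group 2: 13043 × 0.956 = 12469
Group 3: 14627 × 0.947 = 13852
Group 4: 17804 × 0.911 = 16219
Group 5: 18493 × 0.939 + 8439 × 0.693 = 17365 + 5848 = 23213
Giving 10773 / 12469 / 13852 / 16219 / 23213.
Period 3:
Births: 12469 × 0.358 = 4464  |  13852 × 0.311 = 4308 — total 8772
Group 2: 10773 × 0.956 = 10299
Group 3: 12469 × 0.947 = 11808
Group 4: 13852 × 0.911 = 12619
Group 5: 16219 × 0.939 + 23213 × 0.693 = 15230 + 16087 = 31317
Giving 8772 / 10299 / 11808 / 12619 / 31317.
Total after period 3: 8772 + 10299 + 11808 + 12619 + 31317 = 74815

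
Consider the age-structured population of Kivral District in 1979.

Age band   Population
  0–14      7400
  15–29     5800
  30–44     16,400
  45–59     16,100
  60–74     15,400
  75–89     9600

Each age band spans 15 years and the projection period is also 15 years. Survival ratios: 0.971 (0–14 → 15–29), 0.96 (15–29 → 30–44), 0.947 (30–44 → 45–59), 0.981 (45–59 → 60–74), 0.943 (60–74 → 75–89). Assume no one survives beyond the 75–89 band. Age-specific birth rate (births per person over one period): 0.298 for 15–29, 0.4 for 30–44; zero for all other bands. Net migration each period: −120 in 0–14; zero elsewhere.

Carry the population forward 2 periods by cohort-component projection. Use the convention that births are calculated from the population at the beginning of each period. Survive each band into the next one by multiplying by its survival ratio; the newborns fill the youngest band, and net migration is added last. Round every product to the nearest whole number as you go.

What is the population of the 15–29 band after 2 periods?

7931

Let band 1 be 0–14 through band 6 = 75–89.
— Period 1 —
Births: 5800 × 0.298 = 1728 ; 16400 × 0.4 = 6560 ⇒ total 8288
Band 2: 7400 × 0.971 = 7185
Band 3: 5800 × 0.96 = 5568
Band 4: 16400 × 0.947 = 15531
Band 5: 16100 × 0.981 = 15794
Band 6: 15400 × 0.943 = 14522
Net migration: Band 1 − 120 → 8168
→ [8168, 7185, 5568, 15531, 15794, 14522]
— Period 2 —
Births: 7185 × 0.298 = 2141 ; 5568 × 0.4 = 2227 ⇒ total 4368
Band 2: 8168 × 0.971 = 7931
Band 3: 7185 × 0.96 = 6898
Band 4: 5568 × 0.947 = 5273
Band 5: 15531 × 0.981 = 15236
Band 6: 15794 × 0.943 = 14894
Net migration: Band 1 − 120 → 4248
→ [4248, 7931, 6898, 5273, 15236, 14894]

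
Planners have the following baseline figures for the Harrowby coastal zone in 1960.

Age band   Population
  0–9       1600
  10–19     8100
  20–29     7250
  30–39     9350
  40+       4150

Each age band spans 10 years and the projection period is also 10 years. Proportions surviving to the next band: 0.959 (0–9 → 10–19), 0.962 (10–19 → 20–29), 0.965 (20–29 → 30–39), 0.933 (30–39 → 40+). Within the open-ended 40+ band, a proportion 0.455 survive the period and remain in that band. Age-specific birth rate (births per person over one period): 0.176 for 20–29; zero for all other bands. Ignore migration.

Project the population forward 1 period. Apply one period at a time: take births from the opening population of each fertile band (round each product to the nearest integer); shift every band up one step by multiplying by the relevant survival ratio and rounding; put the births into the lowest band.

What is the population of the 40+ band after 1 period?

(Bands numbered youngest = 1 to oldest = 5.)
[period 1]
Births: 7250 * 0.176 = 1276
Band 2: 1600 * 0.959 = 1534
Band 3: 8100 * 0.962 = 7792
Band 4: 7250 * 0.965 = 6996
Band 5: 9350 * 0.933 + 4150 * 0.455 = 8724 + 1888 = 10612
→ [1276, 1534, 7792, 6996, 10612]

10612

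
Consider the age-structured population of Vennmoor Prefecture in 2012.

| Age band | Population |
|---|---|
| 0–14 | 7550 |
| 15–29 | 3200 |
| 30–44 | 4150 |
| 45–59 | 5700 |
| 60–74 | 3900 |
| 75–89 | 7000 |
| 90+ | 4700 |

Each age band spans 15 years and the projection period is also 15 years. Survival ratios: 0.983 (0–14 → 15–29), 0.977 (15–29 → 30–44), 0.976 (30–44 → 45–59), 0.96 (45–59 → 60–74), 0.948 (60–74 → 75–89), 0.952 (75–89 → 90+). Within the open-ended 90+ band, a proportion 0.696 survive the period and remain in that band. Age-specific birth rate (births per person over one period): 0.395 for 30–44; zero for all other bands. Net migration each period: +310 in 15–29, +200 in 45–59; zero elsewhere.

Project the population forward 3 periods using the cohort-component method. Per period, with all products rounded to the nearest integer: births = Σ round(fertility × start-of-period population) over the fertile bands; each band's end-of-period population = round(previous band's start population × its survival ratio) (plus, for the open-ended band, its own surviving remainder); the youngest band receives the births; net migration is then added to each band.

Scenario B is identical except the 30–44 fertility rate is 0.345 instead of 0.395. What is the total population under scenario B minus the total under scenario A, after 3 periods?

— Period 1 —
Births: 4150 × 0.395 = 1639
15–29: 7550 × 0.983 = 7422
30–44: 3200 × 0.977 = 3126
45–59: 4150 × 0.976 = 4050
60–74: 5700 × 0.96 = 5472
75–89: 3900 × 0.948 = 3697
90+: 7000 × 0.952 + 4700 × 0.696 = 6664 + 3271 = 9935
Net migration: 15–29 + 310 → 7732; 45–59 + 200 → 4250
→ [1639, 7732, 3126, 4250, 5472, 3697, 9935]
— Period 2 —
Births: 3126 × 0.395 = 1235
15–29: 1639 × 0.983 = 1611
30–44: 7732 × 0.977 = 7554
45–59: 3126 × 0.976 = 3051
60–74: 4250 × 0.96 = 4080
75–89: 5472 × 0.948 = 5187
90+: 3697 × 0.952 + 9935 × 0.696 = 3520 + 6915 = 10435
Net migration: 15–29 + 310 → 1921; 45–59 + 200 → 3251
→ [1235, 1921, 7554, 3251, 4080, 5187, 10435]
— Period 3 —
Births: 7554 × 0.395 = 2984
15–29: 1235 × 0.983 = 1214
30–44: 1921 × 0.977 = 1877
45–59: 7554 × 0.976 = 7373
60–74: 3251 × 0.96 = 3121
75–89: 4080 × 0.948 = 3868
90+: 5187 × 0.952 + 10435 × 0.696 = 4938 + 7263 = 12201
Net migration: 15–29 + 310 → 1524; 45–59 + 200 → 7573
→ [2984, 1524, 1877, 7573, 3121, 3868, 12201]
Scenario A total after 3 periods: 33148
Scenario B projection —
— Period 1 —
Births: 4150 × 0.345 = 1432
15–29: 7550 × 0.983 = 7422
30–44: 3200 × 0.977 = 3126
45–59: 4150 × 0.976 = 4050
60–74: 5700 × 0.96 = 5472
75–89: 3900 × 0.948 = 3697
90+: 7000 × 0.952 + 4700 × 0.696 = 6664 + 3271 = 9935
Net migration: 15–29 + 310 → 7732; 45–59 + 200 → 4250
→ [1432, 7732, 3126, 4250, 5472, 3697, 9935]
— Period 2 —
Births: 3126 × 0.345 = 1078
15–29: 1432 × 0.983 = 1408
30–44: 7732 × 0.977 = 7554
45–59: 3126 × 0.976 = 3051
60–74: 4250 × 0.96 = 4080
75–89: 5472 × 0.948 = 5187
90+: 3697 × 0.952 + 9935 × 0.696 = 3520 + 6915 = 10435
Net migration: 15–29 + 310 → 1718; 45–59 + 200 → 3251
→ [1078, 1718, 7554, 3251, 4080, 5187, 10435]
— Period 3 —
Births: 7554 × 0.345 = 2606
15–29: 1078 × 0.983 = 1060
30–44: 1718 × 0.977 = 1678
45–59: 7554 × 0.976 = 7373
60–74: 3251 × 0.96 = 3121
75–89: 4080 × 0.948 = 3868
90+: 5187 × 0.952 + 10435 × 0.696 = 4938 + 7263 = 12201
Net migration: 15–29 + 310 → 1370; 45–59 + 200 → 7573
→ [2606, 1370, 1678, 7573, 3121, 3868, 12201]
Scenario B total after 3 periods: 32417
Difference B − A = 32417 − 33148 = -731

-731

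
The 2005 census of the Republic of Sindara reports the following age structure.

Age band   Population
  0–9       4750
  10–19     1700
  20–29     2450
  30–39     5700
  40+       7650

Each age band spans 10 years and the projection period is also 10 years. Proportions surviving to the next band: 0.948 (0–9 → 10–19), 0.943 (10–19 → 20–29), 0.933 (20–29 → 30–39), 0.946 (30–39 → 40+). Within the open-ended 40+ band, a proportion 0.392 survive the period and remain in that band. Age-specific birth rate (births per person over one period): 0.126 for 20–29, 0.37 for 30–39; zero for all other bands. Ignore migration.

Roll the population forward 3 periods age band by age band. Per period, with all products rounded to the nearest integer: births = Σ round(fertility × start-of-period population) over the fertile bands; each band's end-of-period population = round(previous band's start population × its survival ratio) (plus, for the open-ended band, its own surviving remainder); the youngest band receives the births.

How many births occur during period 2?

1048

Period 1:
Births: 2450 * 0.126 = 309  |  5700 * 0.37 = 2109 → 2418
10–19: 4750 * 0.948 = 4503
20–29: 1700 * 0.943 = 1603
30–39: 2450 * 0.933 = 2286
40+: 5700 * 0.946 + 7650 * 0.392 = 5392 + 2999 = 8391
End of period: [2418, 4503, 1603, 2286, 8391]
Period 2:
Births: 1603 * 0.126 = 202  |  2286 * 0.37 = 846 → 1048
10–19: 2418 * 0.948 = 2292
20–29: 4503 * 0.943 = 4246
30–39: 1603 * 0.933 = 1496
40+: 2286 * 0.946 + 8391 * 0.392 = 2163 + 3289 = 5452
End of period: [1048, 2292, 4246, 1496, 5452]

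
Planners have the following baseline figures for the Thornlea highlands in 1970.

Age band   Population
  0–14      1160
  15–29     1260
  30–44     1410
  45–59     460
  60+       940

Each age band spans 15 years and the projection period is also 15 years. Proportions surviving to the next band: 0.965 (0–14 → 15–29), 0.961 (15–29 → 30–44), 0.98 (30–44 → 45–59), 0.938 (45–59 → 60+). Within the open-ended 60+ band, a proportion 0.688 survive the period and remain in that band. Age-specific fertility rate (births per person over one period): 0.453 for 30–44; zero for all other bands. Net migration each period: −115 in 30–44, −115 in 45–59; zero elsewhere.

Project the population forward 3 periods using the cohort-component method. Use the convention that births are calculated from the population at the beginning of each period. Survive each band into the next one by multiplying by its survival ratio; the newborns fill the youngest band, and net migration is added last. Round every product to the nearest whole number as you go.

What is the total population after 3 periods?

4446

Let group 1 be 0–14 through group 5 = 60+.
After projecting period 1:
Births: 1410 × 0.453 = 639
Group 2: 1160 × 0.965 = 1119
Group 3: 1260 × 0.961 = 1211
Group 4: 1410 × 0.98 = 1382
Group 5: 460 × 0.938 + 940 × 0.688 = 431 + 647 = 1078
Net migration: Group 3 − 115 → 1096; Group 4 − 115 → 1267
→ [639, 1119, 1096, 1267, 1078]
After projecting period 2:
Births: 1096 × 0.453 = 496
Group 2: 639 × 0.965 = 617
Group 3: 1119 × 0.961 = 1075
Group 4: 1096 × 0.98 = 1074
Group 5: 1267 × 0.938 + 1078 × 0.688 = 1188 + 742 = 1930
Net migration: Group 3 − 115 → 960; Group 4 − 115 → 959
→ [496, 617, 960, 959, 1930]
After projecting period 3:
Births: 960 × 0.453 = 435
Group 2: 496 × 0.965 = 479
Group 3: 617 × 0.961 = 593
Group 4: 960 × 0.98 = 941
Group 5: 959 × 0.938 + 1930 × 0.688 = 900 + 1328 = 2228
Net migration: Group 3 − 115 → 478; Group 4 − 115 → 826
→ [435, 479, 478, 826, 2228]
Total after period 3: 435 + 479 + 478 + 826 + 2228 = 4446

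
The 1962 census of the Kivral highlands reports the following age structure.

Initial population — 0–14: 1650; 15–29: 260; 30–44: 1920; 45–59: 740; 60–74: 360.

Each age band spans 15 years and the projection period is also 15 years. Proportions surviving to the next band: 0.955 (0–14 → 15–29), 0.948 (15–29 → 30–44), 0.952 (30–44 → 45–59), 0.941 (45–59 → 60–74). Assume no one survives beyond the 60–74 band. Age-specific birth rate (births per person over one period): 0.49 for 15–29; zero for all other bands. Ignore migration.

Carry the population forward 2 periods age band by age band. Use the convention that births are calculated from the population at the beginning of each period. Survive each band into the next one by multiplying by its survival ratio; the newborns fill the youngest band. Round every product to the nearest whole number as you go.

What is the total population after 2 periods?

Period 1.
Births: 260 × 0.49 = 127
15–29: 1650 × 0.955 = 1576
30–44: 260 × 0.948 = 246
45–59: 1920 × 0.952 = 1828
60–74: 740 × 0.941 = 696
End of period: [127, 1576, 246, 1828, 696]
Period 2.
Births: 1576 × 0.49 = 772
15–29: 127 × 0.955 = 121
30–44: 1576 × 0.948 = 1494
45–59: 246 × 0.952 = 234
60–74: 1828 × 0.941 = 1720
End of period: [772, 121, 1494, 234, 1720]
Total after period 2: 772 + 121 + 1494 + 234 + 1720 = 4341

4341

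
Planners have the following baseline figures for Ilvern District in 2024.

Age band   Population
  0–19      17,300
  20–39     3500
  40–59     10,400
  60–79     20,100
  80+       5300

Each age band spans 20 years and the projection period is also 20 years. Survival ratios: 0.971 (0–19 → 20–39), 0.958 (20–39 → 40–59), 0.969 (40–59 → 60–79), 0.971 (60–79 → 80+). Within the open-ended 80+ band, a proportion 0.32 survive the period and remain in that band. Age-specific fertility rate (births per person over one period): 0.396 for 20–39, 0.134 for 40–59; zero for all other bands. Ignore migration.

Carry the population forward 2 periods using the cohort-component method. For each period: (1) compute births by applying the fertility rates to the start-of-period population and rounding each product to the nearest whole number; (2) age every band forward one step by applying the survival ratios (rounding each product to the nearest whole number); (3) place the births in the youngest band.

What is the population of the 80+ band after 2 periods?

16574

Period 1.
Births: 3500 * 0.396 = 1386, 10400 * 0.134 = 1394 → total 2780
20–39: 17300 * 0.971 = 16798
40–59: 3500 * 0.958 = 3353
60–79: 10400 * 0.969 = 10078
80+: 20100 * 0.971 + 5300 * 0.32 = 19517 + 1696 = 21213
Giving 2780 / 16798 / 3353 / 10078 / 21213.
Period 2.
Births: 16798 * 0.396 = 6652, 3353 * 0.134 = 449 → total 7101
20–39: 2780 * 0.971 = 2699
40–59: 16798 * 0.958 = 16092
60–79: 3353 * 0.969 = 3249
80+: 10078 * 0.971 + 21213 * 0.32 = 9786 + 6788 = 16574
Giving 7101 / 2699 / 16092 / 3249 / 16574.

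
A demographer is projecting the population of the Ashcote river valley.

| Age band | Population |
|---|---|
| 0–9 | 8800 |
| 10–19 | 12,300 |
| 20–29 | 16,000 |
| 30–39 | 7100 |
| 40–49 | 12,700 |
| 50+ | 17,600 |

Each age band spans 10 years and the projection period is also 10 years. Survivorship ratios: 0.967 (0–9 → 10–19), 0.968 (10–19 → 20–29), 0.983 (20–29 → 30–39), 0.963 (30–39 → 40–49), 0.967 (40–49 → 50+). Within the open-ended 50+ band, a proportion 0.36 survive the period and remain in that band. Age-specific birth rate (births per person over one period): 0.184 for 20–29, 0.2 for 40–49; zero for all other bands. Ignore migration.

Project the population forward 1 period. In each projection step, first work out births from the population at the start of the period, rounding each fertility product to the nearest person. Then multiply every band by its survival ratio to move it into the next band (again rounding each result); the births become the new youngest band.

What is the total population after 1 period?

67082

[period 1]
Births: 16000 × 0.184 = 2944  |  12700 × 0.2 = 2540 ⇒ total 5484
10–19: 8800 × 0.967 = 8510
20–29: 12300 × 0.968 = 11906
30–39: 16000 × 0.983 = 15728
40–49: 7100 × 0.963 = 6837
50+: 12700 × 0.967 + 17600 × 0.36 = 12281 + 6336 = 18617
End of period: [5484, 8510, 11906, 15728, 6837, 18617]
Total after period 1: 5484 + 8510 + 11906 + 15728 + 6837 + 18617 = 67082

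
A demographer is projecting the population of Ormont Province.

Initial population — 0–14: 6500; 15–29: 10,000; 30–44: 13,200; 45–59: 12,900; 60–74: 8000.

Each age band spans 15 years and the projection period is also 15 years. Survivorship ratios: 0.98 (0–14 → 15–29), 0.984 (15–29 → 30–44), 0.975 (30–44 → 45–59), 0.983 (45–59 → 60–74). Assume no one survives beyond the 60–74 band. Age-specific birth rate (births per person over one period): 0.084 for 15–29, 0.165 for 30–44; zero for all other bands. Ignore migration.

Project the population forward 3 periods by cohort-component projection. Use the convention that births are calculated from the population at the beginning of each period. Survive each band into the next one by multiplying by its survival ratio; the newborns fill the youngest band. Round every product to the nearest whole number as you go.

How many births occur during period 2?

(Bands numbered youngest = 1 to oldest = 5.)
— Period 1 —
Births: 10000 × 0.084 = 840 ; 13200 × 0.165 = 2178 → total 3018
Band 2: 6500 × 0.98 = 6370
Band 3: 10000 × 0.984 = 9840
Band 4: 13200 × 0.975 = 12870
Band 5: 12900 × 0.983 = 12681
Population now: 0–14=3018, 15–29=6370, 30–44=9840, 45–59=12870, 60–74=12681
— Period 2 —
Births: 6370 × 0.084 = 535 ; 9840 × 0.165 = 1624 → total 2159
Band 2: 3018 × 0.98 = 2958
Band 3: 6370 × 0.984 = 6268
Band 4: 9840 × 0.975 = 9594
Band 5: 12870 × 0.983 = 12651
Population now: 0–14=2159, 15–29=2958, 30–44=6268, 45–59=9594, 60–74=12651

2159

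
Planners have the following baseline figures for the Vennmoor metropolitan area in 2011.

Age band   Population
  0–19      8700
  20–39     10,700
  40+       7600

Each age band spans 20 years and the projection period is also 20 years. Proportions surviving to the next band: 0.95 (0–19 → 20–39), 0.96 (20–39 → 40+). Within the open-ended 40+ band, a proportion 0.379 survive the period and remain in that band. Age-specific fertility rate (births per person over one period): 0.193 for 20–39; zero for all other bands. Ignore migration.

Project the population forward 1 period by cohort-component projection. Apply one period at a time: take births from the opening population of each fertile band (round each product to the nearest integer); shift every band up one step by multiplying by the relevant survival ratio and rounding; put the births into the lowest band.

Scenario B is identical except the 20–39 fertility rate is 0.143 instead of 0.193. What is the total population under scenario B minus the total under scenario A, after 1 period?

-535

Period 1.
Births: 10700 × 0.193 = 2065
20–39: 8700 × 0.95 = 8265
40+: 10700 × 0.96 + 7600 × 0.379 = 10272 + 2880 = 13152
Population now: 0–19=2065, 20–39=8265, 40+=13152
Scenario A total after 1 period: 23482
Scenario B projection —
Period 1.
Births: 10700 × 0.143 = 1530
20–39: 8700 × 0.95 = 8265
40+: 10700 × 0.96 + 7600 × 0.379 = 10272 + 2880 = 13152
Population now: 0–19=1530, 20–39=8265, 40+=13152
Scenario B total after 1 period: 22947
Difference B − A = 22947 − 23482 = -535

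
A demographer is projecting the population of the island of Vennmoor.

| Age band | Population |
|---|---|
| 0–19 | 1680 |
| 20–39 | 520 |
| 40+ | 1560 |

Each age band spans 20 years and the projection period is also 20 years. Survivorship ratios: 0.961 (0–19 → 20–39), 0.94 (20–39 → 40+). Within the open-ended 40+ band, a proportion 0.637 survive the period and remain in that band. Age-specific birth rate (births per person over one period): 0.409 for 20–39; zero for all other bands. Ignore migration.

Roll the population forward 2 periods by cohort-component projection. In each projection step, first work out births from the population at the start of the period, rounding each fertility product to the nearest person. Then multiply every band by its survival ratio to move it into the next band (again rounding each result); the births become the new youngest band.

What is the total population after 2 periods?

Call the groups 1 to 3, youngest first.
— Period 1 —
Births: 520 × 0.409 = 213
Group 2: 1680 × 0.961 = 1614
Group 3: 520 × 0.94 + 1560 × 0.637 = 489 + 994 = 1483
→ [213, 1614, 1483]
— Period 2 —
Births: 1614 × 0.409 = 660
Group 2: 213 × 0.961 = 205
Group 3: 1614 × 0.94 + 1483 × 0.637 = 1517 + 945 = 2462
→ [660, 205, 2462]
Total after period 2: 660 + 205 + 2462 = 3327

3327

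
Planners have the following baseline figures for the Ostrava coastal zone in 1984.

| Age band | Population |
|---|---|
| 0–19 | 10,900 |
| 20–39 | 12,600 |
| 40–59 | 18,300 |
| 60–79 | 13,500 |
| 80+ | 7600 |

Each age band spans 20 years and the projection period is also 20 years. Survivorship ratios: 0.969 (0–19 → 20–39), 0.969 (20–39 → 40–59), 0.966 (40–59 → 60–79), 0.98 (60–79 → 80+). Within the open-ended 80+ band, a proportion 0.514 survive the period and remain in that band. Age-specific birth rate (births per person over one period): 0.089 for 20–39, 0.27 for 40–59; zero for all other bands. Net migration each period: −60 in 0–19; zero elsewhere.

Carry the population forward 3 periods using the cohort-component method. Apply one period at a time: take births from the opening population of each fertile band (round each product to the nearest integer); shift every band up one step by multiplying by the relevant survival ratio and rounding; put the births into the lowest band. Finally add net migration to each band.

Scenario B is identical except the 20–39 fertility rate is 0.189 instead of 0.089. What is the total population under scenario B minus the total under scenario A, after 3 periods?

3018

Period 1:
Births: 12600 × 0.089 = 1121 ; 18300 × 0.27 = 4941 ⇒ total 6062
20–39: 10900 × 0.969 = 10562
40–59: 12600 × 0.969 = 12209
60–79: 18300 × 0.966 = 17678
80+: 13500 × 0.98 + 7600 × 0.514 = 13230 + 3906 = 17136
Net migration: 0–19 − 60 → 6002
→ [6002, 10562, 12209, 17678, 17136]
Period 2:
Births: 10562 × 0.089 = 940 ; 12209 × 0.27 = 3296 ⇒ total 4236
20–39: 6002 × 0.969 = 5816
40–59: 10562 × 0.969 = 10235
60–79: 12209 × 0.966 = 11794
80+: 17678 × 0.98 + 17136 × 0.514 = 17324 + 8808 = 26132
Net migration: 0–19 − 60 → 4176
→ [4176, 5816, 10235, 11794, 26132]
Period 3:
Births: 5816 × 0.089 = 518 ; 10235 × 0.27 = 2763 ⇒ total 3281
20–39: 4176 × 0.969 = 4047
40–59: 5816 × 0.969 = 5636
60–79: 10235 × 0.966 = 9887
80+: 11794 × 0.98 + 26132 × 0.514 = 11558 + 13432 = 24990
Net migration: 0–19 − 60 → 3221
→ [3221, 4047, 5636, 9887, 24990]
Scenario A total after 3 periods: 47781
Scenario B projection —
Period 1:
Births: 12600 × 0.189 = 2381 ; 18300 × 0.27 = 4941 ⇒ total 7322
20–39: 10900 × 0.969 = 10562
40–59: 12600 × 0.969 = 12209
60–79: 18300 × 0.966 = 17678
80+: 13500 × 0.98 + 7600 × 0.514 = 13230 + 3906 = 17136
Net migration: 0–19 − 60 → 7262
→ [7262, 10562, 12209, 17678, 17136]
Period 2:
Births: 10562 × 0.189 = 1996 ; 12209 × 0.27 = 3296 ⇒ total 5292
20–39: 7262 × 0.969 = 7037
40–59: 10562 × 0.969 = 10235
60–79: 12209 × 0.966 = 11794
80+: 17678 × 0.98 + 17136 × 0.514 = 17324 + 8808 = 26132
Net migration: 0–19 − 60 → 5232
→ [5232, 7037, 10235, 11794, 26132]
Period 3:
Births: 7037 × 0.189 = 1330 ; 10235 × 0.27 = 2763 ⇒ total 4093
20–39: 5232 × 0.969 = 5070
40–59: 7037 × 0.969 = 6819
60–79: 10235 × 0.966 = 9887
80+: 11794 × 0.98 + 26132 × 0.514 = 11558 + 13432 = 24990
Net migration: 0–19 − 60 → 4033
→ [4033, 5070, 6819, 9887, 24990]
Scenario B total after 3 periods: 50799
Difference B − A = 50799 − 47781 = 3018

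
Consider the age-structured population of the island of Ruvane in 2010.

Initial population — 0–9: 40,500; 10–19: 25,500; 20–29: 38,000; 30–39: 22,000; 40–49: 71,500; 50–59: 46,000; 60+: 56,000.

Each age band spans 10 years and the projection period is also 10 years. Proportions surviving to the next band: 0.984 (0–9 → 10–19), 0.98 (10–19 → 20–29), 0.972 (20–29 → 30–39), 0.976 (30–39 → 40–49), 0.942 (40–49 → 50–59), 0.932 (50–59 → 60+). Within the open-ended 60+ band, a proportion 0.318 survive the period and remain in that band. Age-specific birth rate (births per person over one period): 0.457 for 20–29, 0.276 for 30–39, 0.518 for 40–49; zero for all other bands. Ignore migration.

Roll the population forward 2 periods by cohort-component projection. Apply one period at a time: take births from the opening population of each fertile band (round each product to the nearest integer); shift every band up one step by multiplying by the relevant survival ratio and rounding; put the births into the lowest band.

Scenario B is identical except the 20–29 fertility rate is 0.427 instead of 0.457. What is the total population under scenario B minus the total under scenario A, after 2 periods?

Period 1.
Births: 38000 × 0.457 = 17366, 22000 × 0.276 = 6072, 71500 × 0.518 = 37037 ⇒ total 60475
10–19: 40500 × 0.984 = 39852
20–29: 25500 × 0.98 = 24990
30–39: 38000 × 0.972 = 36936
40–49: 22000 × 0.976 = 21472
50–59: 71500 × 0.942 = 67353
60+: 46000 × 0.932 + 56000 × 0.318 = 42872 + 17808 = 60680
→ [60475, 39852, 24990, 36936, 21472, 67353, 60680]
Period 2.
Births: 24990 × 0.457 = 11420, 36936 × 0.276 = 10194, 21472 × 0.518 = 11122 ⇒ total 32736
10–19: 60475 × 0.984 = 59507
20–29: 39852 × 0.98 = 39055
30–39: 24990 × 0.972 = 24290
40–49: 36936 × 0.976 = 36050
50–59: 21472 × 0.942 = 20227
60+: 67353 × 0.932 + 60680 × 0.318 = 62773 + 19296 = 82069
→ [32736, 59507, 39055, 24290, 36050, 20227, 82069]
Scenario A total after 2 periods: 293934
Scenario B projection —
Period 1.
Births: 38000 × 0.427 = 16226, 22000 × 0.276 = 6072, 71500 × 0.518 = 37037 ⇒ total 59335
10–19: 40500 × 0.984 = 39852
20–29: 25500 × 0.98 = 24990
30–39: 38000 × 0.972 = 36936
40–49: 22000 × 0.976 = 21472
50–59: 71500 × 0.942 = 67353
60+: 46000 × 0.932 + 56000 × 0.318 = 42872 + 17808 = 60680
→ [59335, 39852, 24990, 36936, 21472, 67353, 60680]
Period 2.
Births: 24990 × 0.427 = 10671, 36936 × 0.276 = 10194, 21472 × 0.518 = 11122 ⇒ total 31987
10–19: 59335 × 0.984 = 58386
20–29: 39852 × 0.98 = 39055
30–39: 24990 × 0.972 = 24290
40–49: 36936 × 0.976 = 36050
50–59: 21472 × 0.942 = 20227
60+: 67353 × 0.932 + 60680 × 0.318 = 62773 + 19296 = 82069
→ [31987, 58386, 39055, 24290, 36050, 20227, 82069]
Scenario B total after 2 periods: 292064
Difference B − A = 292064 − 293934 = -1870

-1870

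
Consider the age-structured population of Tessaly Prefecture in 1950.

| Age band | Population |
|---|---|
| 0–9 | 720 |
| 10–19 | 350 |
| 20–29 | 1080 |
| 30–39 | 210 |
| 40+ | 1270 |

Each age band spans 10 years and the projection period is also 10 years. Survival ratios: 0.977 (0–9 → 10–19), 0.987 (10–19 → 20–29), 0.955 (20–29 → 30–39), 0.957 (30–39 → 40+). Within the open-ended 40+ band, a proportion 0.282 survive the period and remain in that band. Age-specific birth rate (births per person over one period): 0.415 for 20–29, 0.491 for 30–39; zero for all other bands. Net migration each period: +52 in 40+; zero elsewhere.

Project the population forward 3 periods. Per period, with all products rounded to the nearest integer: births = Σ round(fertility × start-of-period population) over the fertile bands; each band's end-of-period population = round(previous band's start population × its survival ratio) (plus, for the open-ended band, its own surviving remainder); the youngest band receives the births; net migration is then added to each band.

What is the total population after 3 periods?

2987

After projecting period 1:
Births: 1080 * 0.415 = 448, 210 * 0.491 = 103 — total 551
10–19: 720 * 0.977 = 703
20–29: 350 * 0.987 = 345
30–39: 1080 * 0.955 = 1031
40+: 210 * 0.957 + 1270 * 0.282 = 201 + 358 = 559
Net migration: 40+ + 52 → 611
→ [551, 703, 345, 1031, 611]
After projecting period 2:
Births: 345 * 0.415 = 143, 1031 * 0.491 = 506 — total 649
10–19: 551 * 0.977 = 538
20–29: 703 * 0.987 = 694
30–39: 345 * 0.955 = 329
40+: 1031 * 0.957 + 611 * 0.282 = 987 + 172 = 1159
Net migration: 40+ + 52 → 1211
→ [649, 538, 694, 329, 1211]
After projecting period 3:
Births: 694 * 0.415 = 288, 329 * 0.491 = 162 — total 450
10–19: 649 * 0.977 = 634
20–29: 538 * 0.987 = 531
30–39: 694 * 0.955 = 663
40+: 329 * 0.957 + 1211 * 0.282 = 315 + 342 = 657
Net migration: 40+ + 52 → 709
→ [450, 634, 531, 663, 709]
Total after period 3: 450 + 634 + 531 + 663 + 709 = 2987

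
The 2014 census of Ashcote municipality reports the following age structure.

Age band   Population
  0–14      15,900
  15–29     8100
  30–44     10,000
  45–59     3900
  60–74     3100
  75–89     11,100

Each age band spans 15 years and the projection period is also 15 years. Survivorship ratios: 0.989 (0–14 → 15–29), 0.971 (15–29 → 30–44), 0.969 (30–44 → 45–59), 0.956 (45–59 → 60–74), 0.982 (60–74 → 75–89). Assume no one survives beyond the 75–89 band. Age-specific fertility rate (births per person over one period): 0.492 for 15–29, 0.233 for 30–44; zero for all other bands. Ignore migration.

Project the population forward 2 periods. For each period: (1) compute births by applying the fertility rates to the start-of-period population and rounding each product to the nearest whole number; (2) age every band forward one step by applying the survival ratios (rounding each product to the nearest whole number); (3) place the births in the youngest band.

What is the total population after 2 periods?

Call the groups 1 to 6, youngest first.
Period 1.
Births: 8100 * 0.492 = 3985, 10000 * 0.233 = 2330 → 6315
Group 2: 15900 * 0.989 = 15725
Group 3: 8100 * 0.971 = 7865
Group 4: 10000 * 0.969 = 9690
Group 5: 3900 * 0.956 = 3728
Group 6: 3100 * 0.982 = 3044
Giving 6315 / 15725 / 7865 / 9690 / 3728 / 3044.
Period 2.
Births: 15725 * 0.492 = 7737, 7865 * 0.233 = 1833 → 9570
Group 2: 6315 * 0.989 = 6246
Group 3: 15725 * 0.971 = 15269
Group 4: 7865 * 0.969 = 7621
Group 5: 9690 * 0.956 = 9264
Group 6: 3728 * 0.982 = 3661
Giving 9570 / 6246 / 15269 / 7621 / 9264 / 3661.
Total after period 2: 9570 + 6246 + 15269 + 7621 + 9264 + 3661 = 51631

51631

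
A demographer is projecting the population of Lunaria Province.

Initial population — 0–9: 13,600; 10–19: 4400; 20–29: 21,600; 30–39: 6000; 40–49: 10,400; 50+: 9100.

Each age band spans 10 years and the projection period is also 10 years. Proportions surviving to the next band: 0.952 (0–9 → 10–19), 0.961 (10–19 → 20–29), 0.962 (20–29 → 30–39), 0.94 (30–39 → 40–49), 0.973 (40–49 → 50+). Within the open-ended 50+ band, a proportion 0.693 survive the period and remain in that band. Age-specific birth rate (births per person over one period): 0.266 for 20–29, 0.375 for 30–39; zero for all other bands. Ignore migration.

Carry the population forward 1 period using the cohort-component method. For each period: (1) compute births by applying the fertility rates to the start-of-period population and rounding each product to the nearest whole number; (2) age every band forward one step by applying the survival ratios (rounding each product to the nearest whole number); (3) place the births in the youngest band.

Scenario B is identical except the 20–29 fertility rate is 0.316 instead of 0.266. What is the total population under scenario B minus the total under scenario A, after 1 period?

Period 1:
Births: 21600 × 0.266 = 5746 ; 6000 × 0.375 = 2250 → total 7996
10–19: 13600 × 0.952 = 12947
20–29: 4400 × 0.961 = 4228
30–39: 21600 × 0.962 = 20779
40–49: 6000 × 0.94 = 5640
50+: 10400 × 0.973 + 9100 × 0.693 = 10119 + 6306 = 16425
Giving 7996 / 12947 / 4228 / 20779 / 5640 / 16425.
Scenario A total after 1 period: 68015
Scenario B projection —
Period 1:
Births: 21600 × 0.316 = 6826 ; 6000 × 0.375 = 2250 → total 9076
10–19: 13600 × 0.952 = 12947
20–29: 4400 × 0.961 = 4228
30–39: 21600 × 0.962 = 20779
40–49: 6000 × 0.94 = 5640
50+: 10400 × 0.973 + 9100 × 0.693 = 10119 + 6306 = 16425
Giving 9076 / 12947 / 4228 / 20779 / 5640 / 16425.
Scenario B total after 1 period: 69095
Difference B − A = 69095 − 68015 = 1080

1080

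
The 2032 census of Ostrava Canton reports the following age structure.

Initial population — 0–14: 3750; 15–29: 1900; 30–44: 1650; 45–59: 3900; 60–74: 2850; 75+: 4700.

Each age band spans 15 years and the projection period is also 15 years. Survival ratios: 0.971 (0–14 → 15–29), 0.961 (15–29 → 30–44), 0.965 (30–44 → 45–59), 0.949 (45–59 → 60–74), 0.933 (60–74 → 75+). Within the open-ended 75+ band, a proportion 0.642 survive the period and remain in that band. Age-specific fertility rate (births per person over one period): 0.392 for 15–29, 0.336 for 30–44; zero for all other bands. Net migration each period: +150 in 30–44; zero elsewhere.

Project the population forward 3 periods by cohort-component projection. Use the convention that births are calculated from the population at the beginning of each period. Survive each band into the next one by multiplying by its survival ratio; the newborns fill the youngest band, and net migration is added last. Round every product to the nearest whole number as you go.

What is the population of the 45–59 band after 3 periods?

3521

Call the bands 1 to 6, youngest first.
Period 1.
Births: 1900 * 0.392 = 745 ; 1650 * 0.336 = 554 ⇒ total 1299
Band 2: 3750 * 0.971 = 3641
Band 3: 1900 * 0.961 = 1826
Band 4: 1650 * 0.965 = 1592
Band 5: 3900 * 0.949 = 3701
Band 6: 2850 * 0.933 + 4700 * 0.642 = 2659 + 3017 = 5676
Net migration: Band 3 + 150 → 1976
Giving 1299 / 3641 / 1976 / 1592 / 3701 / 5676.
Period 2.
Births: 3641 * 0.392 = 1427 ; 1976 * 0.336 = 664 ⇒ total 2091
Band 2: 1299 * 0.971 = 1261
Band 3: 3641 * 0.961 = 3499
Band 4: 1976 * 0.965 = 1907
Band 5: 1592 * 0.949 = 1511
Band 6: 3701 * 0.933 + 5676 * 0.642 = 3453 + 3644 = 7097
Net migration: Band 3 + 150 → 3649
Giving 2091 / 1261 / 3649 / 1907 / 1511 / 7097.
Period 3.
Births: 1261 * 0.392 = 494 ; 3649 * 0.336 = 1226 ⇒ total 1720
Band 2: 2091 * 0.971 = 2030
Band 3: 1261 * 0.961 = 1212
Band 4: 3649 * 0.965 = 3521
Band 5: 1907 * 0.949 = 1810
Band 6: 1511 * 0.933 + 7097 * 0.642 = 1410 + 4556 = 5966
Net migration: Band 3 + 150 → 1362
Giving 1720 / 2030 / 1362 / 3521 / 1810 / 5966.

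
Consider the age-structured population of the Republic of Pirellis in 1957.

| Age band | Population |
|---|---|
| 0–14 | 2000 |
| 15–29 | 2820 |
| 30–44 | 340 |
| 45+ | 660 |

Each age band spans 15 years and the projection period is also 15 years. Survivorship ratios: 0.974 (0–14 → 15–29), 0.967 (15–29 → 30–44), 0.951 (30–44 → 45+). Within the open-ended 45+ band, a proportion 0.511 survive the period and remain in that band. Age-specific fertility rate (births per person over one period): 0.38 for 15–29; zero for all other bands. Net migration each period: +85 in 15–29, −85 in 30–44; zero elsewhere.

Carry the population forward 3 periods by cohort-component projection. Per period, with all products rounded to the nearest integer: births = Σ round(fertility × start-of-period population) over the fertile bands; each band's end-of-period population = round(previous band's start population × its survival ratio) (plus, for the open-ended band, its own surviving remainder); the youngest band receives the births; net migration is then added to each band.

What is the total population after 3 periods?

5519

Call the groups 1 to 4, youngest first.
Period 1:
Births: 2820 * 0.38 = 1072
Group 2: 2000 * 0.974 = 1948
Group 3: 2820 * 0.967 = 2727
Group 4: 340 * 0.951 + 660 * 0.511 = 323 + 337 = 660
Net migration: Group 2 + 85 → 2033; Group 3 − 85 → 2642
→ [1072, 2033, 2642, 660]
Period 2:
Births: 2033 * 0.38 = 773
Group 2: 1072 * 0.974 = 1044
Group 3: 2033 * 0.967 = 1966
Group 4: 2642 * 0.951 + 660 * 0.511 = 2513 + 337 = 2850
Net migration: Group 2 + 85 → 1129; Group 3 − 85 → 1881
→ [773, 1129, 1881, 2850]
Period 3:
Births: 1129 * 0.38 = 429
Group 2: 773 * 0.974 = 753
Group 3: 1129 * 0.967 = 1092
Group 4: 1881 * 0.951 + 2850 * 0.511 = 1789 + 1456 = 3245
Net migration: Group 2 + 85 → 838; Group 3 − 85 → 1007
→ [429, 838, 1007, 3245]
Total after period 3: 429 + 838 + 1007 + 3245 = 5519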